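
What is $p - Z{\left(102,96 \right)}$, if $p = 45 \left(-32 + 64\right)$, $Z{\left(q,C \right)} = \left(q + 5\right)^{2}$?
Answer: $-10009$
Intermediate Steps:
$Z{\left(q,C \right)} = \left(5 + q\right)^{2}$
$p = 1440$ ($p = 45 \cdot 32 = 1440$)
$p - Z{\left(102,96 \right)} = 1440 - \left(5 + 102\right)^{2} = 1440 - 107^{2} = 1440 - 11449 = -10009$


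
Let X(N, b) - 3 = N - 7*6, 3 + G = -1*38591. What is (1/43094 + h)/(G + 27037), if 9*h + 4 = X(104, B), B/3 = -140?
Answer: -202211/344795094 ≈ -0.00058647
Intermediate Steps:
B = -420 (B = 3*(-140) = -420)
G = -38594 (G = -3 - 1*38591 = -3 - 38591 = -38594)
X(N, b) = -39 + N (X(N, b) = 3 + (N - 7*6) = 3 + (N - 42) = 3 + (-42 + N) = -39 + N)
h = 61/9 (h = -4/9 + (-39 + 104)/9 = -4/9 + (1/9)*65 = -4/9 + 65/9 = 61/9 ≈ 6.7778)
(1/43094 + h)/(G + 27037) = (1/43094 + 61/9)/(-38594 + 27037) = (1/43094 + 61/9)/(-11557) = (2628743/387846)*(-1/11557) = -202211/344795094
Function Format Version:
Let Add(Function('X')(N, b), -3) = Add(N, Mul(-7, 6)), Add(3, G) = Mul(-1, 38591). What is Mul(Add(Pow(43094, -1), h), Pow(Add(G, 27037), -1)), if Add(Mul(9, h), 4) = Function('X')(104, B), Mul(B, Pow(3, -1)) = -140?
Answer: Rational(-202211, 344795094) ≈ -0.00058647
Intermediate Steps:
B = -420 (B = Mul(3, -140) = -420)
G = -38594 (G = Add(-3, Mul(-1, 38591)) = Add(-3, -38591) = -38594)
Function('X')(N, b) = Add(-39, N) (Function('X')(N, b) = Add(3, Add(N, Mul(-7, 6))) = Add(3, Add(N, -42)) = Add(3, Add(-42, N)) = Add(-39, N))
h = Rational(61, 9) (h = Add(Rational(-4, 9), Mul(Rational(1, 9), Add(-39, 104))) = Add(Rational(-4, 9), Mul(Rational(1, 9), 65)) = Add(Rational(-4, 9), Rational(65, 9)) = Rational(61, 9) ≈ 6.7778)
Mul(Add(Pow(43094, -1), h), Pow(Add(G, 27037), -1)) = Mul(Add(Pow(43094, -1), Rational(61, 9)), Pow(Add(-38594, 27037), -1)) = Mul(Add(Rational(1, 43094), Rational(61, 9)), Pow(-11557, -1)) = Mul(Rational(2628743, 387846), Rational(-1, 11557)) = Rational(-202211, 344795094)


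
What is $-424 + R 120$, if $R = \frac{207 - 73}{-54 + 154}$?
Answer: $- \frac{1316}{5} \approx -263.2$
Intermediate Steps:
$R = \frac{67}{50}$ ($R = \frac{134}{100} = 134 \cdot \frac{1}{100} = \frac{67}{50} \approx 1.34$)
$-424 + R 120 = -424 + \frac{67}{50} \cdot 120 = -424 + \frac{804}{5} = - \frac{1316}{5}$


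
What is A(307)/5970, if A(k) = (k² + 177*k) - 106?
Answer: 24747/995 ≈ 24.871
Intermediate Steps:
A(k) = -106 + k² + 177*k
A(307)/5970 = (-106 + 307² + 177*307)/5970 = (-106 + 94249 + 54339)*(1/5970) = 148482*(1/5970) = 24747/995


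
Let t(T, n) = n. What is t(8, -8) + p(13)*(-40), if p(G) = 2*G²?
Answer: -13528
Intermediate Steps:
t(8, -8) + p(13)*(-40) = -8 + (2*13²)*(-40) = -8 + (2*169)*(-40) = -8 + 338*(-40) = -8 - 13520 = -13528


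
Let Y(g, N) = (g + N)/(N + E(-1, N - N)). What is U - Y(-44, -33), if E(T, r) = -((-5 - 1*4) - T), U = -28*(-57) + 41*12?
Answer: 52123/25 ≈ 2084.9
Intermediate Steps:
U = 2088 (U = 1596 + 492 = 2088)
E(T, r) = 9 + T (E(T, r) = -((-5 - 4) - T) = -(-9 - T) = 9 + T)
Y(g, N) = (N + g)/(8 + N) (Y(g, N) = (g + N)/(N + (9 - 1)) = (N + g)/(N + 8) = (N + g)/(8 + N))
U - Y(-44, -33) = 2088 - (-33 - 44)/(8 - 33) = 2088 - (-77)/(-25) = 2088 - (-1)*(-77)/25 = 2088 - 1*77/25 = 2088 - 77/25 = 52123/25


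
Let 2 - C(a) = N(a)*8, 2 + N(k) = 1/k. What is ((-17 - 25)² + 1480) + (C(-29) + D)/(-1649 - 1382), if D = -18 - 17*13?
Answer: 285150757/87899 ≈ 3244.1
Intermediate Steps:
N(k) = -2 + 1/k
C(a) = 18 - 8/a (C(a) = 2 - (-2 + 1/a)*8 = 2 - (-16 + 8/a) = 2 + (16 - 8/a) = 18 - 8/a)
D = -239 (D = -18 - 221 = -239)
((-17 - 25)² + 1480) + (C(-29) + D)/(-1649 - 1382) = ((-17 - 25)² + 1480) + ((18 - 8/(-29)) - 239)/(-1649 - 1382) = ((-42)² + 1480) + ((18 - 8*(-1/29)) - 239)/(-3031) = (1764 + 1480) + ((18 + 8/29) - 239)*(-1/3031) = 3244 + (530/29 - 239)*(-1/3031) = 3244 - 6401/29*(-1/3031) = 3244 + 6401/87899 = 285150757/87899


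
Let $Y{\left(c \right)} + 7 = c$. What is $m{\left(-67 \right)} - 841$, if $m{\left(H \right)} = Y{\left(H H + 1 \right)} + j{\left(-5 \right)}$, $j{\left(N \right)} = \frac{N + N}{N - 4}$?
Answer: $\frac{32788}{9} \approx 3643.1$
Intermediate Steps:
$Y{\left(c \right)} = -7 + c$
$j{\left(N \right)} = \frac{2 N}{-4 + N}$
$m{\left(H \right)} = - \frac{44}{9} + H^{2}$ ($m{\left(H \right)} = \left(-7 + \left(H H + 1\right)\right) + 2 \left(-5\right) \frac{1}{-4 - 5} = \left(-7 + \left(H^{2} + 1\right)\right) + 2 \left(-5\right) \frac{1}{-9} = \left(-7 + \left(1 + H^{2}\right)\right) + 2 \left(-5\right) \left(- \frac{1}{9}\right) = \left(-6 + H^{2}\right) + \frac{10}{9} = - \frac{44}{9} + H^{2}$)
$m{\left(-67 \right)} - 841 = \left(- \frac{44}{9} + \left(-67\right)^{2}\right) - 841 = \left(- \frac{44}{9} + 4489\right) - 841 = \frac{40357}{9} - 841 = \frac{32788}{9}$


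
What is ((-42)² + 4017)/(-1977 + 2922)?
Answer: 1927/315 ≈ 6.1175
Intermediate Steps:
((-42)² + 4017)/(-1977 + 2922) = (1764 + 4017)/945 = 5781*(1/945) = 1927/315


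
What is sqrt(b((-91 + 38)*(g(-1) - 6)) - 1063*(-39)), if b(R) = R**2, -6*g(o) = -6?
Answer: sqrt(111682) ≈ 334.19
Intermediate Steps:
g(o) = 1 (g(o) = -1/6*(-6) = 1)
sqrt(b((-91 + 38)*(g(-1) - 6)) - 1063*(-39)) = sqrt(((-91 + 38)*(1 - 6))**2 - 1063*(-39)) = sqrt((-53*(-5))**2 + 41457) = sqrt(265**2 + 41457) = sqrt(70225 + 41457) = sqrt(111682)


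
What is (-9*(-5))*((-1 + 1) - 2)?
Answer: -90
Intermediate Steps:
(-9*(-5))*((-1 + 1) - 2) = 45*(0 - 2) = 45*(-2) = -90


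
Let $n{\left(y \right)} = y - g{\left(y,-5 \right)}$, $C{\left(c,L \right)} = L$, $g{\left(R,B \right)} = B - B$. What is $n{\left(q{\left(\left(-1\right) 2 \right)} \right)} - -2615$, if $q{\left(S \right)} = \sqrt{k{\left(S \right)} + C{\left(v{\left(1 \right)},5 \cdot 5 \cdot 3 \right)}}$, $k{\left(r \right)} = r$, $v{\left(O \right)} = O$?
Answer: $2615 + \sqrt{73} \approx 2623.5$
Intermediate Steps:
$g{\left(R,B \right)} = 0$
$q{\left(S \right)} = \sqrt{75 + S}$ ($q{\left(S \right)} = \sqrt{S + 5 \cdot 5 \cdot 3} = \sqrt{S + 25 \cdot 3} = \sqrt{S + 75} = \sqrt{75 + S}$)
$n{\left(y \right)} = y$ ($n{\left(y \right)} = y - 0 = y + 0 = y$)
$n{\left(q{\left(\left(-1\right) 2 \right)} \right)} - -2615 = \sqrt{75 - 2} - -2615 = \sqrt{75 - 2} + 2615 = \sqrt{73} + 2615 = 2615 + \sqrt{73}$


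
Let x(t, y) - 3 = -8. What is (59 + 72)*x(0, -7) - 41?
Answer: -696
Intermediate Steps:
x(t, y) = -5 (x(t, y) = 3 - 8 = -5)
(59 + 72)*x(0, -7) - 41 = (59 + 72)*(-5) - 41 = 131*(-5) - 41 = -655 - 41 = -696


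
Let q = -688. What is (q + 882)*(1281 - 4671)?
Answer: -657660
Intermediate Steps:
(q + 882)*(1281 - 4671) = (-688 + 882)*(1281 - 4671) = 194*(-3390) = -657660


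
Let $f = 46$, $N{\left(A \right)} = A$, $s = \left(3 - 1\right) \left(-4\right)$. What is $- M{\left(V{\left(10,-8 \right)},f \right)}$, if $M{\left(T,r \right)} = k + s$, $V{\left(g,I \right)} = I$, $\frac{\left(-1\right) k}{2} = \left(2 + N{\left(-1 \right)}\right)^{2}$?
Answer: $10$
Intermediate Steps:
$s = -8$ ($s = 2 \left(-4\right) = -8$)
$k = -2$ ($k = - 2 \left(2 - 1\right)^{2} = - 2 \cdot 1^{2} = \left(-2\right) 1 = -2$)
$M{\left(T,r \right)} = -10$ ($M{\left(T,r \right)} = -2 - 8 = -10$)
$- M{\left(V{\left(10,-8 \right)},f \right)} = \left(-1\right) \left(-10\right) = 10$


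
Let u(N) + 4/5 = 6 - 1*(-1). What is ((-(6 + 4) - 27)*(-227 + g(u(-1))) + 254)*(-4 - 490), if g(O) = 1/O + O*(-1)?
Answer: -679668418/155 ≈ -4.3850e+6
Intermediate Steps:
u(N) = 31/5 (u(N) = -⅘ + (6 - 1*(-1)) = -⅘ + (6 + 1) = -⅘ + 7 = 31/5)
g(O) = 1/O - O
((-(6 + 4) - 27)*(-227 + g(u(-1))) + 254)*(-4 - 490) = ((-(6 + 4) - 27)*(-227 + (1/(31/5) - 1*31/5)) + 254)*(-4 - 490) = ((-1*10 - 27)*(-227 + (5/31 - 31/5)) + 254)*(-494) = ((-10 - 27)*(-227 - 936/155) + 254)*(-494) = (-37*(-36121/155) + 254)*(-494) = (1336477/155 + 254)*(-494) = (1375847/155)*(-494) = -679668418/155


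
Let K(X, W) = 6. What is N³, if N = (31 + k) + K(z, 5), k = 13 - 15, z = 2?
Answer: 42875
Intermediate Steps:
k = -2
N = 35 (N = (31 - 2) + 6 = 29 + 6 = 35)
N³ = 35³ = 42875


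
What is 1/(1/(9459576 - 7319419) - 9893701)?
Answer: -2140157/21174073451056 ≈ -1.0107e-7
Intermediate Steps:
1/(1/(9459576 - 7319419) - 9893701) = 1/(1/2140157 - 9893701) = 1/(-21174073451056/2140157) = -2140157/21174073451056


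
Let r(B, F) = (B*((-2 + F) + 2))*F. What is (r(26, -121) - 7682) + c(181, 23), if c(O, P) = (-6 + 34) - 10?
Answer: 373002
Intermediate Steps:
c(O, P) = 18 (c(O, P) = 28 - 10 = 18)
r(B, F) = B*F² (r(B, F) = (B*F)*F = B*F²)
(r(26, -121) - 7682) + c(181, 23) = (26*(-121)² - 7682) + 18 = (26*14641 - 7682) + 18 = (380666 - 7682) + 18 = 372984 + 18 = 373002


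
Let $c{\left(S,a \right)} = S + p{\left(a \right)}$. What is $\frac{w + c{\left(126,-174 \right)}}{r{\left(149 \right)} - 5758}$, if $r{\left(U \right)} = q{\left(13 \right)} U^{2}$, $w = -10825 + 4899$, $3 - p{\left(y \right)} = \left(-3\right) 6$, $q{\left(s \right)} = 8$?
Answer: $- \frac{5779}{171850} \approx -0.033628$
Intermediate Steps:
$p{\left(y \right)} = 21$ ($p{\left(y \right)} = 3 - \left(-3\right) 6 = 3 - -18 = 3 + 18 = 21$)
$w = -5926$
$r{\left(U \right)} = 8 U^{2}$
$c{\left(S,a \right)} = 21 + S$ ($c{\left(S,a \right)} = S + 21 = 21 + S$)
$\frac{w + c{\left(126,-174 \right)}}{r{\left(149 \right)} - 5758} = \frac{-5926 + \left(21 + 126\right)}{8 \cdot 149^{2} - 5758} = \frac{-5926 + 147}{8 \cdot 22201 - 5758} = - \frac{5779}{177608 - 5758} = - \frac{5779}{171850}$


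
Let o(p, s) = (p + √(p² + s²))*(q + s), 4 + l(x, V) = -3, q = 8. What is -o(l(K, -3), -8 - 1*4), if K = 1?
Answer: -28 + 4*√193 ≈ 27.570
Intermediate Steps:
l(x, V) = -7 (l(x, V) = -4 - 3 = -7)
o(p, s) = (8 + s)*(p + √(p² + s²)) (o(p, s) = (p + √(p² + s²))*(8 + s) = (8 + s)*(p + √(p² + s²)))
-o(l(K, -3), -8 - 1*4) = -(8*(-7) + 8*√((-7)² + (-8 - 1*4)²) - 7*(-8 - 1*4) + (-8 - 1*4)*√((-7)² + (-8 - 1*4)²)) = -(-56 + 8*√(49 + (-8 - 4)²) - 7*(-8 - 4) + (-8 - 4)*√(49 + (-8 - 4)²)) = -(-56 + 8*√(49 + (-12)²) - 7*(-12) - 12*√(49 + (-12)²)) = -(-56 + 8*√(49 + 144) + 84 - 12*√(49 + 144)) = -(-56 + 8*√193 + 84 - 12*√193) = -(28 - 4*√193) = -28 + 4*√193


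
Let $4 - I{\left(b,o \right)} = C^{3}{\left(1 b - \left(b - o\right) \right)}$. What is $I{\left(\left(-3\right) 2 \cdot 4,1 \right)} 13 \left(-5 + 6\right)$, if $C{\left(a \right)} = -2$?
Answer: $156$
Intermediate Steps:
$I{\left(b,o \right)} = 12$ ($I{\left(b,o \right)} = 4 - \left(-2\right)^{3} = 4 - -8 = 4 + 8 = 12$)
$I{\left(\left(-3\right) 2 \cdot 4,1 \right)} 13 \left(-5 + 6\right) = 12 \cdot 13 \left(-5 + 6\right) = 156 \cdot 1 = 156$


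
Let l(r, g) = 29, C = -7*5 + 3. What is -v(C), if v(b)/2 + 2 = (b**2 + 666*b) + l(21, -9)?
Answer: 40522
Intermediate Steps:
C = -32 (C = -35 + 3 = -32)
v(b) = 54 + 2*b**2 + 1332*b (v(b) = -4 + 2*((b**2 + 666*b) + 29) = -4 + 2*(29 + b**2 + 666*b) = -4 + (58 + 2*b**2 + 1332*b) = 54 + 2*b**2 + 1332*b)
-v(C) = -(54 + 2*(-32)**2 + 1332*(-32)) = -(54 + 2*1024 - 42624) = -(54 + 2048 - 42624) = -1*(-40522) = 40522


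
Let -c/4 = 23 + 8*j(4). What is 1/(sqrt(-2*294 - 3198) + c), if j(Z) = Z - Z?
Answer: -46/6125 - I*sqrt(3786)/12250 ≈ -0.0075102 - 0.0050229*I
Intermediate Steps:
j(Z) = 0
c = -92 (c = -4*(23 + 8*0) = -4*(23 + 0) = -4*23 = -92)
1/(sqrt(-2*294 - 3198) + c) = 1/(sqrt(-2*294 - 3198) - 92) = 1/(sqrt(-588 - 3198) - 92) = 1/(sqrt(-3786) - 92) = 1/(I*sqrt(3786) - 92) = 1/(-92 + I*sqrt(3786))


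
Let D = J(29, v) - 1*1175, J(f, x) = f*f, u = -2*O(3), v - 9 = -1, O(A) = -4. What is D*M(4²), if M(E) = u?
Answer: -2672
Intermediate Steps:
v = 8 (v = 9 - 1 = 8)
u = 8 (u = -2*(-4) = 8)
J(f, x) = f²
M(E) = 8
D = -334 (D = 29² - 1*1175 = 841 - 1175 = -334)
D*M(4²) = -334*8 = -2672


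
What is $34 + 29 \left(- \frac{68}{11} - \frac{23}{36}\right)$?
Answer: $- \frac{64865}{396} \approx -163.8$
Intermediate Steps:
$34 + 29 \left(- \frac{68}{11} - \frac{23}{36}\right) = 34 + 29 \left(- \frac{2701}{396}\right) = 34 - \frac{78329}{396} = - \frac{64865}{396}$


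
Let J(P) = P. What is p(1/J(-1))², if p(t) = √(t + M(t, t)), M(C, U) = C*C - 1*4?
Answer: -4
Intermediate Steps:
M(C, U) = -4 + C² (M(C, U) = C² - 4 = -4 + C²)
p(t) = √(-4 + t + t²) (p(t) = √(t + (-4 + t²)) = √(-4 + t + t²))
p(1/J(-1))² = (√(-4 + 1/(-1) + (1/(-1))²))² = (√(-4 - 1 + (-1)²))² = (√(-4 - 1 + 1))² = (√(-4))² = (2*I)² = -4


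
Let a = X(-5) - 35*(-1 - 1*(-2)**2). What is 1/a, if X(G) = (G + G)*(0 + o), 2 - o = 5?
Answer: 1/205 ≈ 0.0048781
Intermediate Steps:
o = -3 (o = 2 - 1*5 = 2 - 5 = -3)
X(G) = -6*G (X(G) = (G + G)*(0 - 3) = (2*G)*(-3) = -6*G)
a = 205 (a = -6*(-5) - 35*(-1 - 1*(-2)**2) = 30 - 35*(-1 - 1*4) = 30 - 35*(-1 - 4) = 30 - 35*(-5) = 30 + 175 = 205)
1/a = 1/205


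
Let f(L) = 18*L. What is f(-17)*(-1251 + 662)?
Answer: 180234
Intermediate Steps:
f(-17)*(-1251 + 662) = (18*(-17))*(-1251 + 662) = -306*(-589) = 180234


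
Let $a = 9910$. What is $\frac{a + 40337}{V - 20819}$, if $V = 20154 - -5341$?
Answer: $\frac{50247}{4676} \approx 10.746$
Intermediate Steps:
$V = 25495$ ($V = 20154 + 5341 = 25495$)
$\frac{a + 40337}{V - 20819} = \frac{9910 + 40337}{25495 - 20819} = \frac{50247}{4676}$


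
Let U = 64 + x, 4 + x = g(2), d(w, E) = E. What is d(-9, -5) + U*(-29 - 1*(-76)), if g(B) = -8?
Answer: 2439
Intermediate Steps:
x = -12 (x = -4 - 8 = -12)
U = 52 (U = 64 - 12 = 52)
d(-9, -5) + U*(-29 - 1*(-76)) = -5 + 52*(-29 - 1*(-76)) = -5 + 52*(-29 + 76) = -5 + 52*47 = -5 + 2444 = 2439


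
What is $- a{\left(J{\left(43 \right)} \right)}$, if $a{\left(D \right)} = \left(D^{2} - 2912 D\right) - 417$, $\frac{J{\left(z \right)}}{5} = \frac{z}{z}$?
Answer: $14952$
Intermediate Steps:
$J{\left(z \right)} = 5$ ($J{\left(z \right)} = 5 \frac{z}{z} = 5 \cdot 1 = 5$)
$a{\left(D \right)} = -417 + D^{2} - 2912 D$
$- a{\left(J{\left(43 \right)} \right)} = - (-417 + 5^{2} - 14560) = - (-417 + 25 - 14560) = \left(-1\right) \left(-14952\right) = 14952$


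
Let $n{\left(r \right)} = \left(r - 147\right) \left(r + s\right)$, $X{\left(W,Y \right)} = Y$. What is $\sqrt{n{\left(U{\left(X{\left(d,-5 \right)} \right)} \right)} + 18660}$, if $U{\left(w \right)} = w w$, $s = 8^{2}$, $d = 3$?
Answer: $\sqrt{7802} \approx 88.329$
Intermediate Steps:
$s = 64$
$U{\left(w \right)} = w^{2}$
$n{\left(r \right)} = \left(-147 + r\right) \left(64 + r\right)$ ($n{\left(r \right)} = \left(r - 147\right) \left(r + 64\right) = \left(-147 + r\right) \left(64 + r\right)$)
$\sqrt{n{\left(U{\left(X{\left(d,-5 \right)} \right)} \right)} + 18660} = \sqrt{\left(-9408 + \left(\left(-5\right)^{2}\right)^{2} - 83 \left(-5\right)^{2}\right) + 18660} = \sqrt{\left(-9408 + 25^{2} - 2075\right) + 18660} = \sqrt{\left(-9408 + 625 - 2075\right) + 18660} = \sqrt{-10858 + 18660} = \sqrt{7802}$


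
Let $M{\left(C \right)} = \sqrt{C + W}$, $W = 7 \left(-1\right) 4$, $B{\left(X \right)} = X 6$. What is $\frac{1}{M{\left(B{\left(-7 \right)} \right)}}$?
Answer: $- \frac{i \sqrt{70}}{70} \approx - 0.11952 i$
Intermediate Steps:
$B{\left(X \right)} = 6 X$
$W = -28$ ($W = \left(-7\right) 4 = -28$)
$M{\left(C \right)} = \sqrt{-28 + C}$ ($M{\left(C \right)} = \sqrt{C - 28} = \sqrt{-28 + C}$)
$\frac{1}{M{\left(B{\left(-7 \right)} \right)}} = \frac{1}{\sqrt{-28 + 6 \left(-7\right)}} = \frac{1}{\sqrt{-28 - 42}} = \frac{1}{\sqrt{-70}} = \frac{1}{i \sqrt{70}} = - \frac{i \sqrt{70}}{70}$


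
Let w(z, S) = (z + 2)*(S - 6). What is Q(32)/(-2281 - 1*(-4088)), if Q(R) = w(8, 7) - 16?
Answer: -6/1807 ≈ -0.0033204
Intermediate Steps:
w(z, S) = (-6 + S)*(2 + z) (w(z, S) = (2 + z)*(-6 + S) = (-6 + S)*(2 + z))
Q(R) = -6 (Q(R) = (-12 - 6*8 + 2*7 + 7*8) - 16 = (-12 - 48 + 14 + 56) - 16 = 10 - 16 = -6)
Q(32)/(-2281 - 1*(-4088)) = -6/(-2281 - 1*(-4088)) = -6/(-2281 + 4088) = -6/1807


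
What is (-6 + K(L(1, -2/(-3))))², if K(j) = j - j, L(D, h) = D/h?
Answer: 36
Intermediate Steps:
K(j) = 0
(-6 + K(L(1, -2/(-3))))² = (-6 + 0)² = (-6)² = 36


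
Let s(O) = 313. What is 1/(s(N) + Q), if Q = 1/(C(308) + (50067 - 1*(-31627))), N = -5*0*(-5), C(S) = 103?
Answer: 81797/25602462 ≈ 0.0031949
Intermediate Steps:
N = 0 (N = 0*(-5) = 0)
Q = 1/81797 (Q = 1/(103 + (50067 - 1*(-31627))) = 1/(103 + (50067 + 31627)) = 1/(103 + 81694) = 1/81797 ≈ 1.2225e-5)
1/(s(N) + Q) = 1/(313 + 1/81797) = 1/(25602462/81797) = 81797/25602462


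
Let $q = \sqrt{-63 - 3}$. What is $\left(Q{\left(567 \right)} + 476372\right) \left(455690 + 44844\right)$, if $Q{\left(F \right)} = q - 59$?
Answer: $238410851142 + 500534 i \sqrt{66} \approx 2.3841 \cdot 10^{11} + 4.0664 \cdot 10^{6} i$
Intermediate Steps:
$q = i \sqrt{66}$ ($q = \sqrt{-66} = i \sqrt{66} \approx 8.124 i$)
$Q{\left(F \right)} = -59 + i \sqrt{66}$ ($Q{\left(F \right)} = i \sqrt{66} - 59 = -59 + i \sqrt{66}$)
$\left(Q{\left(567 \right)} + 476372\right) \left(455690 + 44844\right) = \left(\left(-59 + i \sqrt{66}\right) + 476372\right) \left(455690 + 44844\right) = \left(476313 + i \sqrt{66}\right) 500534 = 238410851142 + 500534 i \sqrt{66}$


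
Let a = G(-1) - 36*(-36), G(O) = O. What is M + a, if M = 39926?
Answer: 41221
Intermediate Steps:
a = 1295 (a = -1 - 36*(-36) = -1 + 1296 = 1295)
M + a = 39926 + 1295 = 41221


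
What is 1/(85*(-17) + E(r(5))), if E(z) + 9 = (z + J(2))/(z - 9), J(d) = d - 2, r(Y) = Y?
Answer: -4/5821 ≈ -0.00068717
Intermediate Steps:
J(d) = -2 + d
E(z) = -9 + z/(-9 + z) (E(z) = -9 + (z + (-2 + 2))/(z - 9) = -9 + (z + 0)/(-9 + z) = -9 + z/(-9 + z))
1/(85*(-17) + E(r(5))) = 1/(85*(-17) + (81 - 8*5)/(-9 + 5)) = 1/(-1445 + (81 - 40)/(-4)) = 1/(-1445 - ¼*41) = 1/(-1445 - 41/4) = 1/(-5821/4) = -4/5821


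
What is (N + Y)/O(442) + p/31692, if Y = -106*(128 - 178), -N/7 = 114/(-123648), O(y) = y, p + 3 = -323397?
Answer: 6139467779/3436595968 ≈ 1.7865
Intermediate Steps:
p = -323400 (p = -3 - 323397 = -323400)
N = 19/2944 (N = -798/(-123648) = -798*(-1)/123648 = -7*(-19/20608) = 19/2944 ≈ 0.0064538)
Y = 5300 (Y = -106*(-50) = 5300)
(N + Y)/O(442) + p/31692 = (19/2944 + 5300)/442 - 323400/31692 = (15603219/2944)*(1/442) - 323400*1/31692 = 15603219/1301248 - 26950/2641 = 6139467779/3436595968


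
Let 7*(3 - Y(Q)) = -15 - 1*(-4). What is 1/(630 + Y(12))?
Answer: 7/4442 ≈ 0.0015759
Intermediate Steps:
Y(Q) = 32/7 (Y(Q) = 3 - (-15 - 1*(-4))/7 = 3 - (-15 + 4)/7 = 3 - ⅐*(-11) = 3 + 11/7 = 32/7)
1/(630 + Y(12)) = 1/(630 + 32/7) = 1/(4442/7) = 7/4442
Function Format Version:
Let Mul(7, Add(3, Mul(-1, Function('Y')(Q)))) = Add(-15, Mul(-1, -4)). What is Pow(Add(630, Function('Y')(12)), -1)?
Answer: Rational(7, 4442) ≈ 0.0015759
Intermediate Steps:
Function('Y')(Q) = Rational(32, 7) (Function('Y')(Q) = Add(3, Mul(Rational(-1, 7), Add(-15, Mul(-1, -4)))) = Add(3, Mul(Rational(-1, 7), Add(-15, 4))) = Add(3, Mul(Rational(-1, 7), -11)) = Add(3, Rational(11, 7)) = Rational(32, 7))
Pow(Add(630, Function('Y')(12)), -1) = Pow(Add(630, Rational(32, 7)), -1) = Pow(Rational(4442, 7), -1) = Rational(7, 4442)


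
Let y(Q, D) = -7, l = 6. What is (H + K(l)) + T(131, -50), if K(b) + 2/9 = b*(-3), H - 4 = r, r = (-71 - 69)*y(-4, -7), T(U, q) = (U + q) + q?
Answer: 8971/9 ≈ 996.78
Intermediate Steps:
T(U, q) = U + 2*q
r = 980 (r = (-71 - 69)*(-7) = -140*(-7) = 980)
H = 984 (H = 4 + 980 = 984)
K(b) = -2/9 - 3*b (K(b) = -2/9 + b*(-3) = -2/9 - 3*b)
(H + K(l)) + T(131, -50) = (984 + (-2/9 - 3*6)) + (131 + 2*(-50)) = (984 + (-2/9 - 18)) + (131 - 100) = (984 - 164/9) + 31 = 8692/9 + 31 = 8971/9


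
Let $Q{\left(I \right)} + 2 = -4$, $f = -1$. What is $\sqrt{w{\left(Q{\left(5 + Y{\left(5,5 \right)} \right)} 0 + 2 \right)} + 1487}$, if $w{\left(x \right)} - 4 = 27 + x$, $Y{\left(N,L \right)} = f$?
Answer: $4 \sqrt{95} \approx 38.987$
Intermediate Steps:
$Y{\left(N,L \right)} = -1$
$Q{\left(I \right)} = -6$ ($Q{\left(I \right)} = -2 - 4 = -6$)
$w{\left(x \right)} = 31 + x$ ($w{\left(x \right)} = 4 + \left(27 + x\right) = 31 + x$)
$\sqrt{w{\left(Q{\left(5 + Y{\left(5,5 \right)} \right)} 0 + 2 \right)} + 1487} = \sqrt{\left(31 + \left(\left(-6\right) 0 + 2\right)\right) + 1487} = \sqrt{\left(31 + \left(0 + 2\right)\right) + 1487} = \sqrt{\left(31 + 2\right) + 1487} = \sqrt{33 + 1487} = \sqrt{1520} = 4 \sqrt{95}$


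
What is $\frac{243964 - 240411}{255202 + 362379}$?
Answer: $\frac{3553}{617581} \approx 0.0057531$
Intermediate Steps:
$\frac{243964 - 240411}{255202 + 362379} = \frac{3553}{617581}$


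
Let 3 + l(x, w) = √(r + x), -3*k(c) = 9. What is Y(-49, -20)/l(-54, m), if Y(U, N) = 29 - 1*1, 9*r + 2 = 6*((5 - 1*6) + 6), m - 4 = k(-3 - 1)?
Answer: -108/77 - 12*I*√458/77 ≈ -1.4026 - 3.3352*I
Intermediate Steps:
k(c) = -3 (k(c) = -⅓*9 = -3)
m = 1 (m = 4 - 3 = 1)
r = 28/9 (r = -2/9 + (6*((5 - 1*6) + 6))/9 = -2/9 + (6*((5 - 6) + 6))/9 = -2/9 + (6*(-1 + 6))/9 = -2/9 + (6*5)/9 = -2/9 + (⅑)*30 = -2/9 + 10/3 = 28/9 ≈ 3.1111)
l(x, w) = -3 + √(28/9 + x)
Y(U, N) = 28 (Y(U, N) = 29 - 1 = 28)
Y(-49, -20)/l(-54, m) = 28/(-3 + √(28 + 9*(-54))/3) = 28/(-3 + √(28 - 486)/3) = 28/(-3 + √(-458)/3) = 28/(-3 + (I*√458)/3) = 28/(-3 + I*√458/3)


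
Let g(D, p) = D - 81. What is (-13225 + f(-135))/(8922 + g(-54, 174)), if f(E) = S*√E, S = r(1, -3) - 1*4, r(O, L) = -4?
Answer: -13225/8787 - 8*I*√15/2929 ≈ -1.5051 - 0.010578*I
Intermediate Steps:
g(D, p) = -81 + D
S = -8 (S = -4 - 1*4 = -4 - 4 = -8)
f(E) = -8*√E
(-13225 + f(-135))/(8922 + g(-54, 174)) = (-13225 - 24*I*√15)/(8922 + (-81 - 54)) = (-13225 - 24*I*√15)/(8922 - 135) = (-13225 - 24*I*√15)/8787 = (-13225 - 24*I*√15)*(1/8787) = -13225/8787 - 8*I*√15/2929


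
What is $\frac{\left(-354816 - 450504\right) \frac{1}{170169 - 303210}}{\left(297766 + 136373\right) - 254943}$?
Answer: $\frac{22370}{662233751} \approx 3.378 \cdot 10^{-5}$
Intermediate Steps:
$\frac{\left(-354816 - 450504\right) \frac{1}{170169 - 303210}}{\left(297766 + 136373\right) - 254943} = \frac{\left(-805320\right) \frac{1}{-133041}}{434139 - 254943} = \frac{\left(-805320\right) \left(- \frac{1}{133041}\right)}{179196} = \frac{268440}{44347} \cdot \frac{1}{179196} = \frac{22370}{662233751}$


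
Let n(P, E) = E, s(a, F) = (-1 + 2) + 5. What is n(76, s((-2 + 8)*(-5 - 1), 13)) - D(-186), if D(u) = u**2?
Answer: -34590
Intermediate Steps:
s(a, F) = 6 (s(a, F) = 1 + 5 = 6)
n(76, s((-2 + 8)*(-5 - 1), 13)) - D(-186) = 6 - 1*(-186)**2 = 6 - 1*34596 = 6 - 34596 = -34590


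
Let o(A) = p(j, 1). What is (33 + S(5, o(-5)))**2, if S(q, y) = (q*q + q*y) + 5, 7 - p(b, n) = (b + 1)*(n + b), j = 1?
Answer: 6084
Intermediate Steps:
p(b, n) = 7 - (1 + b)*(b + n) (p(b, n) = 7 - (b + 1)*(n + b) = 7 - (1 + b)*(b + n))
o(A) = 3 (o(A) = 7 - 1*1 - 1*1 - 1*1**2 - 1*1*1 = 7 - 1 - 1 - 1*1 - 1 = 7 - 1 - 1 - 1 - 1 = 3)
S(q, y) = 5 + q**2 + q*y (S(q, y) = (q**2 + q*y) + 5 = 5 + q**2 + q*y)
(33 + S(5, o(-5)))**2 = (33 + (5 + 5**2 + 5*3))**2 = (33 + (5 + 25 + 15))**2 = (33 + 45)**2 = 78**2 = 6084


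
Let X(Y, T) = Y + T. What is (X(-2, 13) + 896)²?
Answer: 822649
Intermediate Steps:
X(Y, T) = T + Y
(X(-2, 13) + 896)² = ((13 - 2) + 896)² = (11 + 896)² = 907² = 822649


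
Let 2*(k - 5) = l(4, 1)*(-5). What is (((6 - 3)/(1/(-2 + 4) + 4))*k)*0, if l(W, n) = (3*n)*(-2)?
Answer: 0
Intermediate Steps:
l(W, n) = -6*n
k = 20 (k = 5 + (-6*1*(-5))/2 = 5 + (-6*(-5))/2 = 5 + (½)*30 = 5 + 15 = 20)
(((6 - 3)/(1/(-2 + 4) + 4))*k)*0 = (((6 - 3)/(1/(-2 + 4) + 4))*20)*0 = ((3/(1/2 + 4))*20)*0 = ((3/(½ + 4))*20)*0 = ((3/(9/2))*20)*0 = ((3*(2/9))*20)*0 = ((⅔)*20)*0 = (40/3)*0 = 0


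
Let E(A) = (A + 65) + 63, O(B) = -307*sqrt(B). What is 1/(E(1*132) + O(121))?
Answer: -1/3117 ≈ -0.00032082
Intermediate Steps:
E(A) = 128 + A (E(A) = (65 + A) + 63 = 128 + A)
1/(E(1*132) + O(121)) = 1/((128 + 1*132) - 307*sqrt(121)) = 1/((128 + 132) - 307*11) = 1/(260 - 3377) = 1/(-3117) = -1/3117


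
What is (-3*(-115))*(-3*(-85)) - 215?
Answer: 87760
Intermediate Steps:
(-3*(-115))*(-3*(-85)) - 215 = 345*255 - 215 = 87975 - 215 = 87760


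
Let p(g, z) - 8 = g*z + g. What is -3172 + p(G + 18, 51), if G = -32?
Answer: -3892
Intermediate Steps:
p(g, z) = 8 + g + g*z (p(g, z) = 8 + (g*z + g) = 8 + (g + g*z) = 8 + g + g*z)
-3172 + p(G + 18, 51) = -3172 + (8 + (-32 + 18) + (-32 + 18)*51) = -3172 + (8 - 14 - 14*51) = -3172 + (8 - 14 - 714) = -3172 - 720 = -3892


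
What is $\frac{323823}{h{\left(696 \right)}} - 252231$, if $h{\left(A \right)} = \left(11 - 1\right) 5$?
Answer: $- \frac{12287727}{50} \approx -2.4575 \cdot 10^{5}$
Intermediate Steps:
$h{\left(A \right)} = 50$ ($h{\left(A \right)} = 10 \cdot 5 = 50$)
$\frac{323823}{h{\left(696 \right)}} - 252231 = \frac{323823}{50} - 252231 = - \frac{12287727}{50}$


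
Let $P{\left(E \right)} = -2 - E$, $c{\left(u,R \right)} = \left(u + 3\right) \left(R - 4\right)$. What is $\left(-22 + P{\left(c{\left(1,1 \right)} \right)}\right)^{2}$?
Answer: $144$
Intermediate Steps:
$c{\left(u,R \right)} = \left(-4 + R\right) \left(3 + u\right)$ ($c{\left(u,R \right)} = \left(3 + u\right) \left(-4 + R\right) = \left(-4 + R\right) \left(3 + u\right)$)
$\left(-22 + P{\left(c{\left(1,1 \right)} \right)}\right)^{2} = \left(-22 - -10\right)^{2} = \left(-22 + \left(-2 + 12\right)\right)^{2} = \left(-22 + 10\right)^{2} = \left(-12\right)^{2} = 144$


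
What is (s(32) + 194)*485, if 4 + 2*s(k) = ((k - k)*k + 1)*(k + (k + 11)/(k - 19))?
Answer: 2643735/26 ≈ 1.0168e+5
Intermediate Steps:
s(k) = -2 + k/2 + (11 + k)/(2*(-19 + k)) (s(k) = -2 + (((k - k)*k + 1)*(k + (k + 11)/(k - 19)))/2 = -2 + ((0*k + 1)*(k + (11 + k)/(-19 + k)))/2 = -2 + ((0 + 1)*(k + (11 + k)/(-19 + k)))/2 = -2 + (1*(k + (11 + k)/(-19 + k)))/2 = -2 + (k + (11 + k)/(-19 + k))/2 = -2 + (k/2 + (11 + k)/(2*(-19 + k))) = -2 + k/2 + (11 + k)/(2*(-19 + k)))
(s(32) + 194)*485 = ((87 + 32² - 22*32)/(2*(-19 + 32)) + 194)*485 = ((½)*(87 + 1024 - 704)/13 + 194)*485 = ((½)*(1/13)*407 + 194)*485 = (407/26 + 194)*485 = (5451/26)*485 = 2643735/26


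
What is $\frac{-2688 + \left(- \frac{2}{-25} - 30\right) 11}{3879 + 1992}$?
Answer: $- \frac{75428}{146775} \approx -0.5139$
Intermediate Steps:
$\frac{-2688 + \left(- \frac{2}{-25} - 30\right) 11}{3879 + 1992} = \frac{-2688 + \left(\left(-2\right) \left(- \frac{1}{25}\right) - 30\right) 11}{5871} = \left(-2688 + \left(\frac{2}{25} - 30\right) 11\right) \frac{1}{5871} = \left(-2688 - \frac{8228}{25}\right) \frac{1}{5871} = \left(- \frac{75428}{25}\right) \frac{1}{5871} = - \frac{75428}{146775}$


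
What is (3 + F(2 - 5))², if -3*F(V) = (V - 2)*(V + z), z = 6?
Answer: 64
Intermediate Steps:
F(V) = -(-2 + V)*(6 + V)/3 (F(V) = -(V - 2)*(V + 6)/3 = -(-2 + V)*(6 + V)/3)
(3 + F(2 - 5))² = (3 + (4 - 4*(2 - 5)/3 - (2 - 5)²/3))² = (3 + (4 - 4/3*(-3) - ⅓*(-3)²))² = (3 + (4 + 4 - ⅓*9))² = (3 + (4 + 4 - 3))² = (3 + 5)² = 8² = 64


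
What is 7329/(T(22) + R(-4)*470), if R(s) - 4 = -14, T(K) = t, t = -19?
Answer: -2443/1573 ≈ -1.5531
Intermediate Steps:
T(K) = -19
R(s) = -10 (R(s) = 4 - 14 = -10)
7329/(T(22) + R(-4)*470) = 7329/(-19 - 10*470) = 7329/(-19 - 4700) = 7329/(-4719) = 7329*(-1/4719) = -2443/1573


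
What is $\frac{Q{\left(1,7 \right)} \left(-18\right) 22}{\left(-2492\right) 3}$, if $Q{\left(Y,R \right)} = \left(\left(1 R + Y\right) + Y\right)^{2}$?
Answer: $\frac{2673}{623} \approx 4.2905$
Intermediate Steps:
$Q{\left(Y,R \right)} = \left(R + 2 Y\right)^{2}$ ($Q{\left(Y,R \right)} = \left(\left(R + Y\right) + Y\right)^{2} = \left(R + 2 Y\right)^{2}$)
$\frac{Q{\left(1,7 \right)} \left(-18\right) 22}{\left(-2492\right) 3} = \frac{\left(7 + 2 \cdot 1\right)^{2} \left(-18\right) 22}{\left(-2492\right) 3} = \frac{\left(7 + 2\right)^{2} \left(-18\right) 22}{-7476} = 9^{2} \left(-18\right) 22 \left(- \frac{1}{7476}\right) = 81 \left(-18\right) 22 \left(- \frac{1}{7476}\right) = \left(-1458\right) 22 \left(- \frac{1}{7476}\right) = \left(-32076\right) \left(- \frac{1}{7476}\right) = \frac{2673}{623}$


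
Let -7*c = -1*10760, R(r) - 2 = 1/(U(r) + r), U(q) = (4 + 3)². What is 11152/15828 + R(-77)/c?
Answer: 24042631/34061856 ≈ 0.70585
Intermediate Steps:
U(q) = 49 (U(q) = 7² = 49)
R(r) = 2 + 1/(49 + r)
c = 10760/7 (c = -(-1)*10760/7 = -⅐*(-10760) = 10760/7 ≈ 1537.1)
11152/15828 + R(-77)/c = 11152/15828 + ((99 + 2*(-77))/(49 - 77))/(10760/7) = 11152*(1/15828) + ((99 - 154)/(-28))*(7/10760) = 2788/3957 - 1/28*(-55)*(7/10760) = 2788/3957 + (55/28)*(7/10760) = 2788/3957 + 11/8608 = 24042631/34061856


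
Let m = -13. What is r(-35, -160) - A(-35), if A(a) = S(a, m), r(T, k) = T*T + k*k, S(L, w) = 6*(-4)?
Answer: 26849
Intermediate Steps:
S(L, w) = -24
r(T, k) = T² + k²
A(a) = -24
r(-35, -160) - A(-35) = ((-35)² + (-160)²) - 1*(-24) = (1225 + 25600) + 24 = 26825 + 24 = 26849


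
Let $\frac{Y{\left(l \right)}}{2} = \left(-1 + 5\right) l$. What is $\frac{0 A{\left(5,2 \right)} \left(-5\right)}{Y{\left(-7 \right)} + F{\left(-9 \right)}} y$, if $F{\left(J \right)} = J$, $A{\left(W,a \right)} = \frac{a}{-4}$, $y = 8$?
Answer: $0$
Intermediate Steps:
$A{\left(W,a \right)} = - \frac{a}{4}$ ($A{\left(W,a \right)} = a \left(- \frac{1}{4}\right) = - \frac{a}{4}$)
$Y{\left(l \right)} = 8 l$ ($Y{\left(l \right)} = 2 \left(-1 + 5\right) l = 2 \cdot 4 l = 8 l$)
$\frac{0 A{\left(5,2 \right)} \left(-5\right)}{Y{\left(-7 \right)} + F{\left(-9 \right)}} y = \frac{0 \left(\left(- \frac{1}{4}\right) 2\right) \left(-5\right)}{8 \left(-7\right) - 9} \cdot 8 = \frac{0 \left(- \frac{1}{2}\right) \left(-5\right)}{-56 - 9} \cdot 8 = \frac{0 \left(-5\right)}{-65} \cdot 8 = 0 \left(- \frac{1}{65}\right) 8 = 0 \cdot 8 = 0$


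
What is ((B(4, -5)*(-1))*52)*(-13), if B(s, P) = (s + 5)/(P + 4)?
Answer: -6084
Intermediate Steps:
B(s, P) = (5 + s)/(4 + P)
((B(4, -5)*(-1))*52)*(-13) = ((((5 + 4)/(4 - 5))*(-1))*52)*(-13) = (((9/(-1))*(-1))*52)*(-13) = ((-1*9*(-1))*52)*(-13) = (-9*(-1)*52)*(-13) = (9*52)*(-13) = 468*(-13) = -6084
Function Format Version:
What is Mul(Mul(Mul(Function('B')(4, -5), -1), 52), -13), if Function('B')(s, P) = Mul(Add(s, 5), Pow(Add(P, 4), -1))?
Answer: -6084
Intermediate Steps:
Function('B')(s, P) = Mul(Pow(Add(4, P), -1), Add(5, s)) (Function('B')(s, P) = Mul(Add(5, s), Pow(Add(4, P), -1)) = Mul(Pow(Add(4, P), -1), Add(5, s)))
Mul(Mul(Mul(Function('B')(4, -5), -1), 52), -13) = Mul(Mul(Mul(Mul(Pow(Add(4, -5), -1), Add(5, 4)), -1), 52), -13) = Mul(Mul(Mul(Mul(Pow(-1, -1), 9), -1), 52), -13) = Mul(Mul(Mul(Mul(-1, 9), -1), 52), -13) = Mul(Mul(Mul(-9, -1), 52), -13) = Mul(Mul(9, 52), -13) = Mul(468, -13) = -6084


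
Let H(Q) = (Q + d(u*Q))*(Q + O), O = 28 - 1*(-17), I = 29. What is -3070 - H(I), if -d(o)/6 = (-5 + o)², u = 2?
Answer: 1241980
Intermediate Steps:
d(o) = -6*(-5 + o)²
O = 45 (O = 28 + 17 = 45)
H(Q) = (45 + Q)*(Q - 6*(-5 + 2*Q)²) (H(Q) = (Q - 6*(-5 + 2*Q)²)*(Q + 45) = (Q - 6*(-5 + 2*Q)²)*(45 + Q) = (45 + Q)*(Q - 6*(-5 + 2*Q)²))
-3070 - H(I) = -3070 - (-6750 - 959*29² - 24*29³ + 5295*29) = -3070 - (-6750 - 959*841 - 24*24389 + 153555) = -3070 - (-6750 - 806519 - 585336 + 153555) = -3070 - 1*(-1245050) = -3070 + 1245050 = 1241980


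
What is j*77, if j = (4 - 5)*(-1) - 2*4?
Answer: -539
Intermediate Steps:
j = -7 (j = -1*(-1) - 8 = 1 - 8 = -7)
j*77 = -7*77 = -539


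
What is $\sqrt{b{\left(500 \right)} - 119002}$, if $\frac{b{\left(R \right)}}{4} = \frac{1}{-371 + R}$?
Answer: $\frac{i \sqrt{1980311766}}{129} \approx 344.97 i$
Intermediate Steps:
$b{\left(R \right)} = \frac{4}{-371 + R}$
$\sqrt{b{\left(500 \right)} - 119002} = \sqrt{\frac{4}{-371 + 500} - 119002} = \sqrt{\frac{4}{129} - 119002} = \sqrt{- \frac{15351254}{129}} = \frac{i \sqrt{1980311766}}{129}$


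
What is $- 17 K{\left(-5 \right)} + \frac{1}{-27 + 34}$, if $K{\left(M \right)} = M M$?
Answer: $- \frac{2974}{7} \approx -424.86$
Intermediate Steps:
$K{\left(M \right)} = M^{2}$
$- 17 K{\left(-5 \right)} + \frac{1}{-27 + 34} = - 17 \left(-5\right)^{2} + \frac{1}{-27 + 34} = \left(-17\right) 25 + \frac{1}{7} = -425 + \frac{1}{7} = - \frac{2974}{7}$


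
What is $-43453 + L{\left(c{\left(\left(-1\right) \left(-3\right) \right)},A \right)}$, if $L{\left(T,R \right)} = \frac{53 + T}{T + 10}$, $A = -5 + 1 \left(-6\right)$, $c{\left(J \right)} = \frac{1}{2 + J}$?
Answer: $- \frac{2215837}{51} \approx -43448.0$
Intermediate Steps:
$A = -11$ ($A = -5 - 6 = -11$)
$L{\left(T,R \right)} = \frac{53 + T}{10 + T}$
$-43453 + L{\left(c{\left(\left(-1\right) \left(-3\right) \right)},A \right)} = -43453 + \frac{53 + \frac{1}{2 - -3}}{10 + \frac{1}{2 - -3}} = -43453 + \frac{53 + \frac{1}{2 + 3}}{10 + \frac{1}{2 + 3}} = -43453 + \frac{53 + \frac{1}{5}}{10 + \frac{1}{5}} = -43453 + \frac{1}{\frac{51}{5}} \cdot \frac{266}{5} = -43453 + \frac{5}{51} \cdot \frac{266}{5} = -43453 + \frac{266}{51} = - \frac{2215837}{51}$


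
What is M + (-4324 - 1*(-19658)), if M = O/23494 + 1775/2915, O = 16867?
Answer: 210048002499/13697002 ≈ 15335.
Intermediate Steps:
M = 18173831/13697002 (M = 16867/23494 + 1775/2915 = 16867*(1/23494) + 1775*(1/2915) = 16867/23494 + 355/583 = 18173831/13697002 ≈ 1.3268)
M + (-4324 - 1*(-19658)) = 18173831/13697002 + (-4324 - 1*(-19658)) = 18173831/13697002 + (-4324 + 19658) = 18173831/13697002 + 15334 = 210048002499/13697002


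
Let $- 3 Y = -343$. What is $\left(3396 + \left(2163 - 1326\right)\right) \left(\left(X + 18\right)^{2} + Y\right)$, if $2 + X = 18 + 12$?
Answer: $9441001$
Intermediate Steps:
$X = 28$ ($X = -2 + \left(18 + 12\right) = -2 + 30 = 28$)
$Y = \frac{343}{3}$ ($Y = \left(- \frac{1}{3}\right) \left(-343\right) = \frac{343}{3} \approx 114.33$)
$\left(3396 + \left(2163 - 1326\right)\right) \left(\left(X + 18\right)^{2} + Y\right) = \left(3396 + \left(2163 - 1326\right)\right) \left(\left(28 + 18\right)^{2} + \frac{343}{3}\right) = \left(3396 + 837\right) \left(46^{2} + \frac{343}{3}\right) = 4233 \left(2116 + \frac{343}{3}\right) = 4233 \cdot \frac{6691}{3} = 9441001$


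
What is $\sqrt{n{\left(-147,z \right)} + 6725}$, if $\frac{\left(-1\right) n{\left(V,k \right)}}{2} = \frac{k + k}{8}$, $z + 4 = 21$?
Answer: $\frac{\sqrt{26866}}{2} \approx 81.954$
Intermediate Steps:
$z = 17$ ($z = -4 + 21 = 17$)
$n{\left(V,k \right)} = - \frac{k}{2}$ ($n{\left(V,k \right)} = - 2 \frac{k + k}{8} = - 2 \frac{2 k}{8} = - 2 \frac{k}{4} = - \frac{k}{2}$)
$\sqrt{n{\left(-147,z \right)} + 6725} = \sqrt{\left(- \frac{1}{2}\right) 17 + 6725} = \sqrt{- \frac{17}{2} + 6725} = \sqrt{\frac{13433}{2}} = \frac{\sqrt{26866}}{2}$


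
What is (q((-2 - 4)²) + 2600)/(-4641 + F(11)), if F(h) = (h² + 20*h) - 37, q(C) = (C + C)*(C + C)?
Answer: -7784/4337 ≈ -1.7948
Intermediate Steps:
q(C) = 4*C² (q(C) = (2*C)*(2*C) = 4*C²)
F(h) = -37 + h² + 20*h
(q((-2 - 4)²) + 2600)/(-4641 + F(11)) = (4*((-2 - 4)²)² + 2600)/(-4641 + (-37 + 11² + 20*11)) = (4*((-6)²)² + 2600)/(-4641 + (-37 + 121 + 220)) = (4*36² + 2600)/(-4641 + 304) = (4*1296 + 2600)/(-4337) = (5184 + 2600)*(-1/4337) = 7784*(-1/4337) = -7784/4337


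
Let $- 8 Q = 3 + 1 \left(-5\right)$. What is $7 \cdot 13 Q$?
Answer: $\frac{91}{4} \approx 22.75$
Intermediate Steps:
$Q = \frac{1}{4}$ ($Q = - \frac{3 + 1 \left(-5\right)}{8} = - \frac{3 - 5}{8} = \left(- \frac{1}{8}\right) \left(-2\right) = \frac{1}{4} \approx 0.25$)
$7 \cdot 13 Q = 7 \cdot 13 \cdot \frac{1}{4} = 91 \cdot \frac{1}{4} = \frac{91}{4}$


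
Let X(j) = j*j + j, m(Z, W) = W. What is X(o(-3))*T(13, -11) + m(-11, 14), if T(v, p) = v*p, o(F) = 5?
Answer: -4276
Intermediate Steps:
X(j) = j + j² (X(j) = j² + j = j + j²)
T(v, p) = p*v
X(o(-3))*T(13, -11) + m(-11, 14) = (5*(1 + 5))*(-11*13) + 14 = (5*6)*(-143) + 14 = 30*(-143) + 14 = -4290 + 14 = -4276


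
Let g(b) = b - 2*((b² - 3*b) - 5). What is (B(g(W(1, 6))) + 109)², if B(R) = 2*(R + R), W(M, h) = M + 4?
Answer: 7921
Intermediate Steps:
W(M, h) = 4 + M
g(b) = 10 - 2*b² + 7*b (g(b) = b - 2*(-5 + b² - 3*b) = b + (10 - 2*b² + 6*b) = 10 - 2*b² + 7*b)
B(R) = 4*R (B(R) = 2*(2*R) = 4*R)
(B(g(W(1, 6))) + 109)² = (4*(10 - 2*(4 + 1)² + 7*(4 + 1)) + 109)² = (4*(10 - 2*5² + 7*5) + 109)² = (4*(10 - 2*25 + 35) + 109)² = (4*(10 - 50 + 35) + 109)² = (4*(-5) + 109)² = (-20 + 109)² = 89² = 7921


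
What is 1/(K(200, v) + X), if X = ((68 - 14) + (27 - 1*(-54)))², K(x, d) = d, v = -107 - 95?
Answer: 1/18023 ≈ 5.5485e-5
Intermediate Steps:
v = -202
X = 18225 (X = (54 + (27 + 54))² = (54 + 81)² = 135² = 18225)
1/(K(200, v) + X) = 1/(-202 + 18225) = 1/18023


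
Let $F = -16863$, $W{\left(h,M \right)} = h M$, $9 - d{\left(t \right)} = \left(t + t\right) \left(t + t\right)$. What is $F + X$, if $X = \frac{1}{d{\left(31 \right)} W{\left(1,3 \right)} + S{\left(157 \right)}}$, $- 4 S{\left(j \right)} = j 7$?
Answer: $- \frac{794567701}{47119} \approx -16863.0$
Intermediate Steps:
$d{\left(t \right)} = 9 - 4 t^{2}$ ($d{\left(t \right)} = 9 - \left(t + t\right) \left(t + t\right) = 9 - 2 t 2 t = 9 - 4 t^{2}$)
$W{\left(h,M \right)} = M h$
$S{\left(j \right)} = - \frac{7 j}{4}$ ($S{\left(j \right)} = - \frac{j 7}{4} = - \frac{7 j}{4}$)
$X = - \frac{4}{47119}$ ($X = \frac{1}{\left(9 - 4 \cdot 31^{2}\right) 3 \cdot 1 - \frac{1099}{4}} = \frac{1}{\left(9 - 3844\right) 3 - \frac{1099}{4}} = \frac{1}{\left(-3835\right) 3 - \frac{1099}{4}} = \frac{1}{-11505 - \frac{1099}{4}} = \frac{1}{- \frac{47119}{4}} = - \frac{4}{47119} \approx -8.4891 \cdot 10^{-5}$)
$F + X = -16863 - \frac{4}{47119} = - \frac{794567701}{47119}$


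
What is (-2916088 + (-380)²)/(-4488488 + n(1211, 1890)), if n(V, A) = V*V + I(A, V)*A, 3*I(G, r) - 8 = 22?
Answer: 2771688/3003067 ≈ 0.92295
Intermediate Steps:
I(G, r) = 10 (I(G, r) = 8/3 + (⅓)*22 = 8/3 + 22/3 = 10)
n(V, A) = V² + 10*A (n(V, A) = V*V + 10*A = V² + 10*A)
(-2916088 + (-380)²)/(-4488488 + n(1211, 1890)) = (-2916088 + (-380)²)/(-4488488 + (1211² + 10*1890)) = (-2916088 + 144400)/(-4488488 + (1466521 + 18900)) = -2771688/(-4488488 + 1485421) = -2771688/(-3003067) = -2771688*(-1/3003067) = 2771688/3003067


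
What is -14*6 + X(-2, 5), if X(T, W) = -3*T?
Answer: -78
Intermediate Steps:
-14*6 + X(-2, 5) = -14*6 - 3*(-2) = -84 + 6 = -78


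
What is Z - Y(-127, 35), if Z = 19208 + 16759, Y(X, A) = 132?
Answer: 35835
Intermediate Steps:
Z = 35967
Z - Y(-127, 35) = 35967 - 1*132 = 35967 - 132 = 35835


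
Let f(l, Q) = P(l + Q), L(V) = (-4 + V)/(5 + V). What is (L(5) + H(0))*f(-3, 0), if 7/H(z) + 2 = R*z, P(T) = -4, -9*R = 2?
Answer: 68/5 ≈ 13.600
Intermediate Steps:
R = -2/9 (R = -⅑*2 = -2/9 ≈ -0.22222)
L(V) = (-4 + V)/(5 + V)
f(l, Q) = -4
H(z) = 7/(-2 - 2*z/9)
(L(5) + H(0))*f(-3, 0) = ((-4 + 5)/(5 + 5) - 63/(18 + 2*0))*(-4) = (1/10 - 63/(18 + 0))*(-4) = ((⅒)*1 - 63/18)*(-4) = (⅒ - 63*1/18)*(-4) = (⅒ - 7/2)*(-4) = -17/5*(-4) = 68/5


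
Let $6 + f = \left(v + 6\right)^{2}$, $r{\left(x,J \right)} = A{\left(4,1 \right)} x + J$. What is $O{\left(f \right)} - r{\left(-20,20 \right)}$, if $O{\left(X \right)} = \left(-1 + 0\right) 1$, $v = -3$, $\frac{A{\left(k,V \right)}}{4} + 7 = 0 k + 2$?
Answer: $-421$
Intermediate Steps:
$A{\left(k,V \right)} = -20$ ($A{\left(k,V \right)} = -28 + 4 \left(0 k + 2\right) = -28 + 4 \left(0 + 2\right) = -28 + 4 \cdot 2 = -28 + 8 = -20$)
$r{\left(x,J \right)} = J - 20 x$ ($r{\left(x,J \right)} = - 20 x + J = J - 20 x$)
$f = 3$ ($f = -6 + \left(-3 + 6\right)^{2} = -6 + 3^{2} = -6 + 9 = 3$)
$O{\left(X \right)} = -1$ ($O{\left(X \right)} = \left(-1\right) 1 = -1$)
$O{\left(f \right)} - r{\left(-20,20 \right)} = -1 - \left(20 - -400\right) = -1 - \left(20 + 400\right) = -1 - 420 = -421$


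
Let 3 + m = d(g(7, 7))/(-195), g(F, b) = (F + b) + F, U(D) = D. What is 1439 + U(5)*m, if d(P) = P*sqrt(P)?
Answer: 1424 - 7*sqrt(21)/13 ≈ 1421.5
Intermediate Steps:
g(F, b) = b + 2*F
d(P) = P**(3/2)
m = -3 - 7*sqrt(21)/65 (m = -3 + (7 + 2*7)**(3/2)/(-195) = -3 + (7 + 14)**(3/2)*(-1/195) = -3 + 21**(3/2)*(-1/195) = -3 + (21*sqrt(21))*(-1/195) = -3 - 7*sqrt(21)/65 ≈ -3.4935)
1439 + U(5)*m = 1439 + 5*(-3 - 7*sqrt(21)/65) = 1439 + (-15 - 7*sqrt(21)/13) = 1424 - 7*sqrt(21)/13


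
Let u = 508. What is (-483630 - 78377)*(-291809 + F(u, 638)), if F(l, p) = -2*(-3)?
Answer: 163995328621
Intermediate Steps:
F(l, p) = 6
(-483630 - 78377)*(-291809 + F(u, 638)) = (-483630 - 78377)*(-291809 + 6) = -562007*(-291803) = 163995328621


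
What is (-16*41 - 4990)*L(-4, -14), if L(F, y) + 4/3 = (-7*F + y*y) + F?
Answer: -1234592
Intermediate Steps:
L(F, y) = -4/3 + y² - 6*F (L(F, y) = -4/3 + ((-7*F + y*y) + F) = -4/3 + ((-7*F + y²) + F) = -4/3 + ((y² - 7*F) + F) = -4/3 + (y² - 6*F) = -4/3 + y² - 6*F)
(-16*41 - 4990)*L(-4, -14) = (-16*41 - 4990)*(-4/3 + (-14)² - 6*(-4)) = (-656 - 4990)*(-4/3 + 196 + 24) = -5646*656/3 = -1234592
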